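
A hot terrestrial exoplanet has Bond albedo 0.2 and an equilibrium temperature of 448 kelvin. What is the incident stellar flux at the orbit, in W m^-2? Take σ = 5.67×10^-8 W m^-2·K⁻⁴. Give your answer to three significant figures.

11400 W m^-2

From S(1−α)/4 = σT⁴: S = 4σT⁴/(1−α).
The emitted flux is σT⁴ = 2284 W m^-2.
So S = 4×2284/(1−0.2) = 11420 W m^-2.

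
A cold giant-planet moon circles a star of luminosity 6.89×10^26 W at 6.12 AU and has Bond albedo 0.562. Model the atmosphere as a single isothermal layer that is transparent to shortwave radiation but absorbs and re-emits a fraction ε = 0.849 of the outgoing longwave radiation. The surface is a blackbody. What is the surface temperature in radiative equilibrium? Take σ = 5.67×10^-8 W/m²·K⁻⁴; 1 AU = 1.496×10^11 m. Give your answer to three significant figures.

Orbital distance: d = 6.12 AU = 9.156×10^11 m.
S = L/(4πd²) = 65.41 W/m².
Effective emission temperature (TOA balance): σT_e⁴ = S(1−α)/4 = 7.162 W/m² → T_e = 106.0 K.
For a single slab of emissivity ε, T_s⁴ = 2T_e⁴/(2−ε); thus T_s = 106.0·(1.738)^(1/4) = 121.7 K.

122 kelvin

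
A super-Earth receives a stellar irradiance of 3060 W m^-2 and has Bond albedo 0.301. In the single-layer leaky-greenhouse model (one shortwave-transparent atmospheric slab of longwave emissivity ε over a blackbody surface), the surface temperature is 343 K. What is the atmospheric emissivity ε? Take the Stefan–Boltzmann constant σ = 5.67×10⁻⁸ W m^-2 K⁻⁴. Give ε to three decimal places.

First, T_e = [3060·(1−0.301)/(4σ)]^(1/4) = 311.6 K.
Since (2−ε)/2 = (T_e/T_s)⁴ = 0.6814, ε = 0.6373.

0.637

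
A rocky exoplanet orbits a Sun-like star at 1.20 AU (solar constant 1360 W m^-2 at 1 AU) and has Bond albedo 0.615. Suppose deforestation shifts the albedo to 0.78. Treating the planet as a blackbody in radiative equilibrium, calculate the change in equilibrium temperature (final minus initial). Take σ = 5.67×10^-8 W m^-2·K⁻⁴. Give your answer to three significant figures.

-26.1 K

Flux at the orbit: S = 1360/(1.20)² = 944.4 W m^-2.
Before: T₁ = [944.4·0.385/(4σ)]^(1/4) = 200.1 K.
With α = 0.78, T₂ = 174.0 K.
Change: 174.0 − 200.1 = -26.12 K.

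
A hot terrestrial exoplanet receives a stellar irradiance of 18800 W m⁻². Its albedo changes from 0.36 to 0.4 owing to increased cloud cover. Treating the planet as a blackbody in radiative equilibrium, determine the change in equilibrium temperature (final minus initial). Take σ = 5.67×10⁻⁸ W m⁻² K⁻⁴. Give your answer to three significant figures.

Initial: T₁ = [S(1−0.36)/(4σ)]^(1/4) = 479.9 K.
Final:   T₂ = [S(1−0.4)/(4σ)]^(1/4) = 472.2 K.
ΔT = T₂ − T₁ = -7.681 K.

-7.68 K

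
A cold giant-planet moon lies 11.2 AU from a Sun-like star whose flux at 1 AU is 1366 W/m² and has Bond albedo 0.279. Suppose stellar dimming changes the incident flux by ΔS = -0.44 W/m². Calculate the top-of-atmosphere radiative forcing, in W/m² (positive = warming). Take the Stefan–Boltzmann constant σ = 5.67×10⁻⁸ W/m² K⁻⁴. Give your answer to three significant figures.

-0.0793 W/m²

Flux at the orbit: S = 1366/(11.2)² = 10.89 W/m².
ΔF = Δ[S(1−α)]/4 = (1−0.279)·-0.44/4 = -0.07931 W/m².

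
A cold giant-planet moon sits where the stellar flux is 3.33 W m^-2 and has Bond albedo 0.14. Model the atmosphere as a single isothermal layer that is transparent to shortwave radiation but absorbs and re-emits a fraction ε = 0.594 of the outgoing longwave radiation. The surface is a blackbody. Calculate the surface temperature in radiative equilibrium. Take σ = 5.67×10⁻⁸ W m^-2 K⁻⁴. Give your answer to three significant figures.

At the top of the atmosphere, σT_e⁴ = S(1−α)/4 = 0.7159 W m^-2, giving T_e = 59.61 K.
Surface balance with a leaky layer gives σT_s⁴ = σT_e⁴·2/(2−ε), so T_s = T_e·[2/(2−0.594)]^(1/4) = 65.10 K.

65.1 K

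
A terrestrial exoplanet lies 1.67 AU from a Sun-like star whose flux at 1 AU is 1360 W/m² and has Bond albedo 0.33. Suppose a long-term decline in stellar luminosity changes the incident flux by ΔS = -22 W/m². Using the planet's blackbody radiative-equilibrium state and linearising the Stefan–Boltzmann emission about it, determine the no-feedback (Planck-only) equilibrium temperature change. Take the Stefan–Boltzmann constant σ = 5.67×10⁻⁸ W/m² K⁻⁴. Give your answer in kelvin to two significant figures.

-2.2 K

Irradiance scales as 1/d², so S = 1360 W/m² × (1/1.67)² = 487.6 W/m².
Unperturbed T_e = [487.6·(1−0.33)/(4σ)]^¼ = 194.8 K.
TOA radiative forcing: ΔF = (1−α)ΔS/4 = 0.67·(-22)/4 = -3.685 W/m².
Planck response: λ_P = 4σT_e³ = 4·5.67×10⁻⁸·(194.8)³ = 1.677 W/m²/K.
ΔT₀ = ΔF/λ_P = -3.685/1.677 = -2.20 K.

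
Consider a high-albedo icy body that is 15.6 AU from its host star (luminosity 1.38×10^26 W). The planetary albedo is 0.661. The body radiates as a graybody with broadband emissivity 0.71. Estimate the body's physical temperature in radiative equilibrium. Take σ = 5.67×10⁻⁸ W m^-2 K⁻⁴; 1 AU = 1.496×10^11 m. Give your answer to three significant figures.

d = 15.6 × 1.496×10^11 m = 2.334×10^12 m.
Flux at the orbit: S = L/(4πd²) = 1.38×10^26/(4π·(2.33×10^12)²) = 2.016 W m^-2.
The planet absorbs (1−α)S over its disc πR² and re-emits over 4πR², so the mean absorbed flux is (1−0.661)·2.016/4 = 0.1709 W m^-2.
Equating to εσT⁴ with ε = 0.71: T = (0.1709/0.71σ)^(1/4) = 45.39 K.

45.4 kelvin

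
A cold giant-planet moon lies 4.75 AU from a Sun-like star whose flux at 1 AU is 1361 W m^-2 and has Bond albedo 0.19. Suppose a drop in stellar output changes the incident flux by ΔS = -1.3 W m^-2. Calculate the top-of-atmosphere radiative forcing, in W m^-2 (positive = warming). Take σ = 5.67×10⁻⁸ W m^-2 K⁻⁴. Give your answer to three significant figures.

-0.263 W m^-2

Flux at the orbit: S = 1361/(4.75)² = 60.32 W m^-2.
TOA radiative forcing: ΔF = (1−α)ΔS/4 = 0.81·(-1.3)/4 = -0.2633 W m^-2.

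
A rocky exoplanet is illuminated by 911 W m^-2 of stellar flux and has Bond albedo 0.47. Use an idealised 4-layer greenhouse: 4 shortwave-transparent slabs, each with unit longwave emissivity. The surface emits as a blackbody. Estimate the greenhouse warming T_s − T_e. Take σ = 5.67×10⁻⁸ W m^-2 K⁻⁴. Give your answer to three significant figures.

The effective emission temperature is T_e = [S(1−α)/(4σ)]^¼ = 214.8 K.
Surface: T_s = (5)^¼·T_e = 321.2 K.
So the greenhouse effect raises the surface by 321.2 − 214.8 = 106.4 K.

106 kelvin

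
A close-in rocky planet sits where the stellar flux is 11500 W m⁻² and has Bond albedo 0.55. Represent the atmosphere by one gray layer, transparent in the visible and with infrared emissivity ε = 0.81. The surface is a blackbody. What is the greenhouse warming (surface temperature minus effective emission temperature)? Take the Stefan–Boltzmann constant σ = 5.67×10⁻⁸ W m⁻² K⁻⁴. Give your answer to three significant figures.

53.9 K

At the top of the atmosphere, σT_e⁴ = S(1−α)/4 = 1294 W m⁻², giving T_e = 388.7 K.
The surface balance (absorbed SW + ε·downward IR = σT_s⁴) with T_a⁴ = T_s⁴/2 reduces to T_s = T_e·[2/(2−ε)]^¼ = 442.5 K.
The atmosphere warms the surface by 53.87 K.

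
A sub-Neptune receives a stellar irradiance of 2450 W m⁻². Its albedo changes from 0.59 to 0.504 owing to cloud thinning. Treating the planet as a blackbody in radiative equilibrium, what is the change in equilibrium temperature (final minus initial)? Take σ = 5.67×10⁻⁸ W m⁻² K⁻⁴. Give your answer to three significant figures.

12.6 K

Initial: T₁ = [S(1−0.59)/(4σ)]^(1/4) = 258.0 K.
With α = 0.504, T₂ = 270.6 K.
ΔT = T₂ − T₁ = 12.58 K.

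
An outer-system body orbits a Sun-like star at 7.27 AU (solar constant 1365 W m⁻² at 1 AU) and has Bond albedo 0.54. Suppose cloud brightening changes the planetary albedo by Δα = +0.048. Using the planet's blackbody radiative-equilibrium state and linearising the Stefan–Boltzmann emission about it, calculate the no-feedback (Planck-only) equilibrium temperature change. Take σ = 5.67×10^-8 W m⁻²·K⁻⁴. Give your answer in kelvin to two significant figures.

-2.2 kelvin

Flux at the orbit: S = 1365/(7.27)² = 25.83 W m⁻².
Unperturbed T_e = [25.83·(1−0.54)/(4σ)]^¼ = 85.07 K.
ΔF = −(S/4)Δα = −(25.83/4)×(+0.048) = -0.3099 W m⁻².
The Planck feedback parameter is 4σT_e³ = 0.1396 W m⁻²/K.
ΔT₀ = ΔF/λ_P = -0.3099/0.1396 = -2.22 K.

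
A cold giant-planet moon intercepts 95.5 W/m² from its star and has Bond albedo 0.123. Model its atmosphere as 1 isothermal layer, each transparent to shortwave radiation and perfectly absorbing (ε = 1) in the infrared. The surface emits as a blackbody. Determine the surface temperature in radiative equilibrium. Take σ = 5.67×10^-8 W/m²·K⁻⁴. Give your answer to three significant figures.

Top-of-atmosphere balance: σT_e⁴ = S(1−α)/4 = 20.94 W/m² → T_e = 138.6 K.
Layer-by-layer balance gives σT_s⁴ = (N+1)σT_e⁴, so T_s = 2^¼·138.6 = 164.9 K.

165 kelvin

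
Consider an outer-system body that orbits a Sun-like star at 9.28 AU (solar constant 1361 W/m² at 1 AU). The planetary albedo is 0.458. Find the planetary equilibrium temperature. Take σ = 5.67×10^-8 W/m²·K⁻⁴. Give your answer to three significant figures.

78.4 K

By the inverse-square law, S = 1361/9.28² = 15.80 W/m².
Absorbed flux (global mean): S(1−α)/4 = 15.80·0.542/4 = 2.141 W/m².
In equilibrium σT⁴ equals this, so T = 78.39 K.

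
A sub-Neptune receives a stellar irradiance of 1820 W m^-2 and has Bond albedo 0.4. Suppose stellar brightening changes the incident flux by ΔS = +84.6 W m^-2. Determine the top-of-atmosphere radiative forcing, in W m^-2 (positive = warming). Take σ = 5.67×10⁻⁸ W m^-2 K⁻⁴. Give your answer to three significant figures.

Only a fraction (1−α) is absorbed and it's spread over 4πR², so ΔF = (1−α)ΔS/4 = 12.69 W m^-2.

12.7 W m^-2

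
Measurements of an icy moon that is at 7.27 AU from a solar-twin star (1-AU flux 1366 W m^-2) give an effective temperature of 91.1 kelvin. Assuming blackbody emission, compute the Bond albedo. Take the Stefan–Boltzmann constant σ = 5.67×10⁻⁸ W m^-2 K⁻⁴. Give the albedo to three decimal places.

0.396

By the inverse-square law, S = 1366/7.27² = 25.85 W m^-2.
From σT⁴ = S(1−α)/4 we invert for α: 1−α = 4σT⁴/S.
4σT⁴ = 4·5.67×10⁻⁸·(91.1)⁴ = 15.62 W m^-2.
Hence α = 1 − 15.62/25.85 = 0.3956.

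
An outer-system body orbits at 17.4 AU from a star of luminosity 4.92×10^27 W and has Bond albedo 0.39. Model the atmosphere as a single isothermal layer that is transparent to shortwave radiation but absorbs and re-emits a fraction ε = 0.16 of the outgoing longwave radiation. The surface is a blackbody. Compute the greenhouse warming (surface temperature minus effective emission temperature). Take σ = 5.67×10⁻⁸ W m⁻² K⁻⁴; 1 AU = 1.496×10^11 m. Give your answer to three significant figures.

d = 17.4 × 1.496×10^11 m = 2.603×10^12 m.
Spreading L over a sphere of radius d: S = 4.92×10^27/(4π·2.60×10^12²) = 57.78 W m⁻².
The planet radiates to space at T_e = [S(1−α)/(4σ)]^(1/4) = 111.7 K.
Surface balance with a leaky layer gives σT_s⁴ = σT_e⁴·2/(2−ε), so T_s = T_e·[2/(2−0.16)]^(1/4) = 114.0 K.
The atmosphere warms the surface by 2.352 K.

2.35 K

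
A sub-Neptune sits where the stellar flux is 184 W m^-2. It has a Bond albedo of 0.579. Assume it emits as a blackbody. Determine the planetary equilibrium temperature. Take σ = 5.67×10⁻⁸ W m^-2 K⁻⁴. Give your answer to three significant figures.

136 kelvin

Absorbed flux (global mean): S(1−α)/4 = 184.0·0.421/4 = 19.37 W m^-2.
Set σT⁴ = 19.37 → T = (19.37/σ)^(1/4) = 135.9 K.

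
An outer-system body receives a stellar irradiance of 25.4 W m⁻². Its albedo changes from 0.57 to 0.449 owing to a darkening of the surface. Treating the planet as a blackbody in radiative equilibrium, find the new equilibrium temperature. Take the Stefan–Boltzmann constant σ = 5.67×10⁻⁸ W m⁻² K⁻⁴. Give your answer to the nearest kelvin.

T₂ = [S(1−α₂)/(4σ)]^(1/4) = [25.40·0.551/(4σ)]^(1/4) = 88.63 K.

89 K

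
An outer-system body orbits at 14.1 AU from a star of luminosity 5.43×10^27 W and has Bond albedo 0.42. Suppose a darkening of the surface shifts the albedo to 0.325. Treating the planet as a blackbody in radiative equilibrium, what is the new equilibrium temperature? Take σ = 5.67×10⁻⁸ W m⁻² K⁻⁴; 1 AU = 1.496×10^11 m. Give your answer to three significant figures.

d = 14.1 × 1.496×10^11 m = 2.109×10^12 m.
Spreading L over a sphere of radius d: S = 5.43×10^27/(4π·2.11×10^12²) = 97.12 W m⁻².
T₂ = [S(1−α₂)/(4σ)]^(1/4) = [97.12·0.675/(4σ)]^(1/4) = 130.4 K.

130 K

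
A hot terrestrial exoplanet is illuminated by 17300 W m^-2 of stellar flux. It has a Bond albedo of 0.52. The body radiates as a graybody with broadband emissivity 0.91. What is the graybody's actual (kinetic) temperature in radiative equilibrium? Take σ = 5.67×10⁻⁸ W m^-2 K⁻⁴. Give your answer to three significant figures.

448 K

Averaging over the sphere, the absorbed flux is S(1−α)/4 = 2076 W m^-2.
Radiative balance εσT⁴ = 2076 gives T = [2076/(0.91·σ)]^(1/4) = 447.9 K.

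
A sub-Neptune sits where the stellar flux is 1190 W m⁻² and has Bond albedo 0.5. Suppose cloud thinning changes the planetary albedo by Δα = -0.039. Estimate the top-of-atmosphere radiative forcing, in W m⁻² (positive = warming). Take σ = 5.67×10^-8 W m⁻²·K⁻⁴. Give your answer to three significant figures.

11.6 W m⁻²

The change in absorbed flux is Δ[S(1−α)/4] = −SΔα/4 = 11.60 W m⁻².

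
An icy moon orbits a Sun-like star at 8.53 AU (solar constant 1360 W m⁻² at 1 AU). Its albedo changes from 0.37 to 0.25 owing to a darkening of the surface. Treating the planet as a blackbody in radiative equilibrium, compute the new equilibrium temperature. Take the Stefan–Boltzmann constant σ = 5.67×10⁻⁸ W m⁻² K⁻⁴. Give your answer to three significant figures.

88.7 K

By the inverse-square law, S = 1360/8.53² = 18.69 W m⁻².
With the new albedo, S(1−α₂)/4 = 3.505 W m⁻², so T₂ = 88.67 K.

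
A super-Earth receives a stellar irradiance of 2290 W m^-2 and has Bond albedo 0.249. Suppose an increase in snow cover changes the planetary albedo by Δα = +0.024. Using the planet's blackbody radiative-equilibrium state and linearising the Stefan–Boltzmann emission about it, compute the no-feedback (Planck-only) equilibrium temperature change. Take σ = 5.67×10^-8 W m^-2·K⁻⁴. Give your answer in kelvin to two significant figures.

The baseline emission temperature is T_e = 295.1 K.
TOA radiative forcing: ΔF = −S·Δα/4 = −2290·(+0.024)/4 = -13.74 W m^-2.
Linearising σT⁴ gives d(σT⁴)/dT = 4σT_e³ = 5.828 W m^-2 per K.
So ΔT₀ = -13.74/5.828 = -2.36 K.

-2.4 kelvin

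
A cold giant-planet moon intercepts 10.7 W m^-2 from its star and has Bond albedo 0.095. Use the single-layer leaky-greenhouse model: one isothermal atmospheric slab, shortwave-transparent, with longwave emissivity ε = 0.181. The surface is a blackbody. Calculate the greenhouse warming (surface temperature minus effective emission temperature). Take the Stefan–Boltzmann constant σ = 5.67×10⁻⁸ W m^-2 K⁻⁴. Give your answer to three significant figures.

1.94 K

At the top of the atmosphere, σT_e⁴ = S(1−α)/4 = 2.421 W m^-2, giving T_e = 80.83 K.
The surface balance (absorbed SW + ε·downward IR = σT_s⁴) with T_a⁴ = T_s⁴/2 reduces to T_s = T_e·[2/(2−ε)]^¼ = 82.77 K.
T_s − T_e = 82.77 − 80.83 = 1.940 K.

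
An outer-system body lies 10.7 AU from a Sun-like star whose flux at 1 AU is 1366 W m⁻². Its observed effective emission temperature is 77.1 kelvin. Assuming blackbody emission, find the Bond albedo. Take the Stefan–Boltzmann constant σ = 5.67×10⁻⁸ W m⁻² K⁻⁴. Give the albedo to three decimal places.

0.328

Irradiance scales as 1/d², so S = 1366 W m⁻² × (1/10.7)² = 11.93 W m⁻².
Energy balance: S(1−α)/4 = σT⁴, so 1−α = 4σT⁴/S.
σT⁴ = 2.004 W m⁻², so 4σT⁴ = 8.014 W m⁻².
Hence α = 1 − 8.014/11.93 = 0.3283.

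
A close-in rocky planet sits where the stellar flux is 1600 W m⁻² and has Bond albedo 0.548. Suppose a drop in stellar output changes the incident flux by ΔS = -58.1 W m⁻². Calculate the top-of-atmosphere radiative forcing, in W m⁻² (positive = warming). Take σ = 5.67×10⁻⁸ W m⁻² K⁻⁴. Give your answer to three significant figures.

-6.57 W m⁻²

ΔF = Δ[S(1−α)]/4 = (1−0.548)·-58.1/4 = -6.565 W m⁻².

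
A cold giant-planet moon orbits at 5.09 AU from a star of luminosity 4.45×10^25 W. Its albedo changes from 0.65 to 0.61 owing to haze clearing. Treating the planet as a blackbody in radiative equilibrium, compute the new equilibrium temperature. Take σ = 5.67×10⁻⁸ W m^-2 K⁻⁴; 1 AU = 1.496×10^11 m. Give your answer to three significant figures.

56.9 kelvin

Orbital distance: d = 5.09 AU = 7.615×10^11 m.
S = L/(4πd²) = 6.107 W m^-2.
With the new albedo, S(1−α₂)/4 = 0.5955 W m^-2, so T₂ = 56.93 K.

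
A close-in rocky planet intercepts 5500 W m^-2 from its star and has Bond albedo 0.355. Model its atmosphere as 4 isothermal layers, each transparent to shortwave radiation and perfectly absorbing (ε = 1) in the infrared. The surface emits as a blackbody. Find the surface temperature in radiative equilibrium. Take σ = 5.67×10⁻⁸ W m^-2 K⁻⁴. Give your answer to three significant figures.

529 K

Top-of-atmosphere balance: σT_e⁴ = S(1−α)/4 = 886.9 W m^-2 → T_e = 353.6 K.
With N = 4 opaque layers, T_s = (N+1)^(1/4)·T_e = 5^(1/4)·353.6 = 528.8 K.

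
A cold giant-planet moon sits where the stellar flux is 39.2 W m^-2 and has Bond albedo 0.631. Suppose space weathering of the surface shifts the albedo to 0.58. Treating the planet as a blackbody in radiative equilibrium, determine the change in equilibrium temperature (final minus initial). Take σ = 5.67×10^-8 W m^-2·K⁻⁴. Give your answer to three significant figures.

With α = 0.631, T₁ = 89.36 K.
With α = 0.58, T₂ = 92.30 K.
ΔT = T₂ − T₁ = 2.940 K.

2.94 K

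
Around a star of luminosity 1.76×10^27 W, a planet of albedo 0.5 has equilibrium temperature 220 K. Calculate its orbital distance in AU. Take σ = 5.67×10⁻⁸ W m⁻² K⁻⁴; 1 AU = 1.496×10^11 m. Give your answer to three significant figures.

2.43 AU

Required flux: S = 4σT⁴/(1−α) = 1063 W m⁻².
Then d = [L/(4πS)]^(1/2) = 3.631×10^11 m, i.e. 2.427 AU.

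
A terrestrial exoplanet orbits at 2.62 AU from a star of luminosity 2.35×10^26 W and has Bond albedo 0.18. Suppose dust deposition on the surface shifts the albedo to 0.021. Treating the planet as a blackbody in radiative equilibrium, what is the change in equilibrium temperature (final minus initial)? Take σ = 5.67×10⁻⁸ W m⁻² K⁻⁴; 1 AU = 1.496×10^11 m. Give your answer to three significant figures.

Orbital distance: d = 2.62 AU = 3.920×10^11 m.
S = L/(4πd²) = 121.7 W m⁻².
With α = 0.18, T₁ = 144.8 K.
Final:   T₂ = [S(1−0.021)/(4σ)]^(1/4) = 151.4 K.
ΔT = T₂ − T₁ = 6.562 K.

6.56 K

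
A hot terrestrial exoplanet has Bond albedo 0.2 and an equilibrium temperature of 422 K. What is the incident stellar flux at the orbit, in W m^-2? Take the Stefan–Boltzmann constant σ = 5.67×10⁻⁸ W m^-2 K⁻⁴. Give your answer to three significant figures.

8990 W m^-2

From S(1−α)/4 = σT⁴: S = 4σT⁴/(1−α).
σT⁴ = 5.67×10⁻⁸·(422)⁴ = 1798 W m^-2.
So S = 4×1798/(1−0.2) = 8991 W m^-2.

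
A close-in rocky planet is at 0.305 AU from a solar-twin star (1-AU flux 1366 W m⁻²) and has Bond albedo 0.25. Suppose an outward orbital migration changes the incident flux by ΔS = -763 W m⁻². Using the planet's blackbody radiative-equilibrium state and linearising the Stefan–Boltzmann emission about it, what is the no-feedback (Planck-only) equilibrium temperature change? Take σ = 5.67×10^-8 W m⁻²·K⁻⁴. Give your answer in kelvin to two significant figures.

Flux at the orbit: S = 1366/(0.305)² = 14680 W m⁻².
Reference equilibrium: T_e = [S(1−α)/(4σ)]^(1/4) = 469.4 K.
TOA radiative forcing: ΔF = (1−α)ΔS/4 = 0.75·(-763)/4 = -143.1 W m⁻².
The Planck feedback parameter is 4σT_e³ = 23.46 W m⁻²/K.
ΔT₀ = ΔF/λ_P = -143.1/23.46 = -6.10 K.

-6.1 K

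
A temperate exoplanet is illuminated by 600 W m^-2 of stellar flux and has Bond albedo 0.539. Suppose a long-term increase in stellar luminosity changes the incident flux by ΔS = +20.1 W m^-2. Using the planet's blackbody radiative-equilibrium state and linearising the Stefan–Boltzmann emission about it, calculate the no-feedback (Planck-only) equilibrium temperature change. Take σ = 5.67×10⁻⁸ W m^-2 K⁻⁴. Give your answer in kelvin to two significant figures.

1.6 kelvin

Reference equilibrium: T_e = [S(1−α)/(4σ)]^(1/4) = 186.9 K.
ΔF = Δ[S(1−α)]/4 = (1−0.539)·+20.1/4 = 2.317 W m^-2.
Linearising σT⁴ gives d(σT⁴)/dT = 4σT_e³ = 1.480 W m^-2 per K.
So ΔT₀ = 2.317/1.480 = 1.57 K.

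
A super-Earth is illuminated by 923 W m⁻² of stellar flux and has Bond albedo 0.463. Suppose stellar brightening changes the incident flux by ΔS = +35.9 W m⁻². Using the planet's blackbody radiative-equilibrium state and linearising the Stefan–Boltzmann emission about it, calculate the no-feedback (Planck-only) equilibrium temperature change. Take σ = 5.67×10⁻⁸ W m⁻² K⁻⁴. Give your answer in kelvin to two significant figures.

2.1 K

The baseline emission temperature is T_e = 216.2 K.
Only a fraction (1−α) is absorbed and it's spread over 4πR², so ΔF = (1−α)ΔS/4 = 4.820 W m⁻².
The Planck feedback parameter is 4σT_e³ = 2.292 W m⁻²/K.
ΔT₀ = ΔF/λ_P = 4.820/2.292 = 2.10 K.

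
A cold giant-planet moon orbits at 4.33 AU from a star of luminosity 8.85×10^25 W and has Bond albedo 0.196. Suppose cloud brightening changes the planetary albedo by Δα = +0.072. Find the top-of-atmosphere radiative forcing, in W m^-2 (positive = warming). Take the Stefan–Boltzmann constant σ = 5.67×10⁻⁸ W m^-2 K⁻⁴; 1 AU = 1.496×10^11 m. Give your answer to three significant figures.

-0.302 W m^-2

d = 4.33 × 1.496×10^11 m = 6.478×10^11 m.
S = L/(4πd²) = 16.78 W m^-2.
The change in absorbed flux is Δ[S(1−α)/4] = −SΔα/4 = -0.3021 W m^-2.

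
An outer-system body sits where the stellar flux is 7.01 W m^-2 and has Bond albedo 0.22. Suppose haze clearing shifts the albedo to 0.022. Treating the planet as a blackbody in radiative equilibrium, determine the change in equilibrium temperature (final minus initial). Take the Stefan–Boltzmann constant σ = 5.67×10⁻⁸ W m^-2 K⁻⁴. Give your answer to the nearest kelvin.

Initial: T₁ = [S(1−0.22)/(4σ)]^(1/4) = 70.07 K.
After:  T₂ = [7.010·0.978/(4σ)]^(1/4) = 74.15 K.
ΔT = T₂ − T₁ = 4.077 K.

4 kelvin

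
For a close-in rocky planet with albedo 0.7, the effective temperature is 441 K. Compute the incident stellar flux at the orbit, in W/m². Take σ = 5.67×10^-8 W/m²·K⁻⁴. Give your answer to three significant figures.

28600 W/m²

Invert the energy balance for S: S = 4σT⁴/(1−α).
σT⁴ = 5.67×10⁻⁸·(441)⁴ = 2145 W/m².
S = 4·2145/0.3 = 28590 W/m².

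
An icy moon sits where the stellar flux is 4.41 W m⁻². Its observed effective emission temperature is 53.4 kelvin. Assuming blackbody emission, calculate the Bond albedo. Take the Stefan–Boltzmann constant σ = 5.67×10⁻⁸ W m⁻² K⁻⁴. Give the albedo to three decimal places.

0.582

Rearranging the radiative balance, α = 1 − 4σT⁴/S.
4σT⁴ = 4·5.67×10⁻⁸·(53.4)⁴ = 1.844 W m⁻².
1−α = 1.844/4.410 = 0.4182, so α = 0.5818.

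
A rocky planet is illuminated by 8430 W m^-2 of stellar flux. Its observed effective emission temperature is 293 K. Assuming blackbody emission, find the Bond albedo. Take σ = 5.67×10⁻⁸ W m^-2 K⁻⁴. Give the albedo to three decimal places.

Energy balance: S(1−α)/4 = σT⁴, so 1−α = 4σT⁴/S.
σT⁴ = 417.9 W m^-2, so 4σT⁴ = 1672 W m^-2.
Hence α = 1 − 1672/8430 = 0.8017.

0.802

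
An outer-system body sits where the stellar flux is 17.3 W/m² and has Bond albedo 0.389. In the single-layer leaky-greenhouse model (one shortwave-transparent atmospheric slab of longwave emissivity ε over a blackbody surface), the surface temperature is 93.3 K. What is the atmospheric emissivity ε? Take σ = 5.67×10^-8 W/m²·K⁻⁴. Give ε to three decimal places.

0.770

First, T_e = [17.30·(1−0.389)/(4σ)]^(1/4) = 82.62 K.
Inverting T_s⁴ = 2T_e⁴/(2−ε): (T_e/T_s)⁴ = 0.6151, so ε = 2(1 − 0.6151) = 0.7699.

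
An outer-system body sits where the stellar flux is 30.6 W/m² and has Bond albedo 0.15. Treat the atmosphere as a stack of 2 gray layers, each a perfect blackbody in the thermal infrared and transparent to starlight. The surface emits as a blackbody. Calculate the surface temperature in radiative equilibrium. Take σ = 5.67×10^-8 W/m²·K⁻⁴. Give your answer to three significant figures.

136 K

The effective emission temperature is T_e = [S(1−α)/(4σ)]^¼ = 103.5 K.
With N = 2 opaque layers, T_s = (N+1)^(1/4)·T_e = 3^(1/4)·103.5 = 136.2 K.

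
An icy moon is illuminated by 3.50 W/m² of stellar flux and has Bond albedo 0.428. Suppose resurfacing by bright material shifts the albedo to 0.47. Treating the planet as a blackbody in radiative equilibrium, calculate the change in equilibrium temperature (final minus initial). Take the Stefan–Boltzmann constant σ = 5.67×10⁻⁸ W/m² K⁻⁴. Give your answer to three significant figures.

-1.03 K

Initial: T₁ = [S(1−0.428)/(4σ)]^(1/4) = 54.51 K.
Final:   T₂ = [S(1−0.47)/(4σ)]^(1/4) = 53.48 K.
ΔT = T₂ − T₁ = -1.029 K.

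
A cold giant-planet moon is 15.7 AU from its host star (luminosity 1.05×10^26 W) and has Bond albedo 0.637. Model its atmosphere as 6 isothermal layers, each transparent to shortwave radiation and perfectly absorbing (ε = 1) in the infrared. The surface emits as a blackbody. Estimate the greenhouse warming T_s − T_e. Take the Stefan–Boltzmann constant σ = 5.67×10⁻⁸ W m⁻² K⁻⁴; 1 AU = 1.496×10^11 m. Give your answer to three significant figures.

Orbital distance: d = 15.7 AU = 2.349×10^12 m.
Flux at the orbit: S = L/(4πd²) = 1.05×10^26/(4π·(2.35×10^12)²) = 1.515 W m⁻².
The effective emission temperature is T_e = [S(1−α)/(4σ)]^¼ = 39.46 K.
T_s = (N+1)^(1/4)·T_e = 64.18 K.
So the greenhouse effect raises the surface by 64.18 − 39.46 = 24.72 K.

24.7 kelvin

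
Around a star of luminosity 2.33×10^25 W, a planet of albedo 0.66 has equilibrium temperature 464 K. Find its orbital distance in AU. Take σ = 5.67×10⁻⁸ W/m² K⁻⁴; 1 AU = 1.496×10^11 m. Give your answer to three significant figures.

Required flux: S = 4σT⁴/(1−α) = 30920 W/m².
From L = 4πd²S, d = √(2.33×10^25/(4π·30920)) = 7.744×10^9 m = 0.05176 AU.

0.0518 AU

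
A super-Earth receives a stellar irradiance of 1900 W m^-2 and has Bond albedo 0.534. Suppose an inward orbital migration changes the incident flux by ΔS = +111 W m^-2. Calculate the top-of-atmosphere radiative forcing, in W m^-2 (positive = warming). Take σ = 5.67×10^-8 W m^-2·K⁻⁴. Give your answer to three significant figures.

12.9 W m^-2

ΔF = Δ[S(1−α)]/4 = (1−0.534)·+111/4 = 12.93 W m^-2.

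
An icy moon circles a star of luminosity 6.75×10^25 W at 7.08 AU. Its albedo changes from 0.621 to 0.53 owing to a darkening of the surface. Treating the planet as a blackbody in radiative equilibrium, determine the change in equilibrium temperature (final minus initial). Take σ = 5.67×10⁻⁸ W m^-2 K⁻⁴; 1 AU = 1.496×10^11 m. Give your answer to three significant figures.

2.94 K

Orbital distance: d = 7.08 AU = 1.059×10^12 m.
Flux at the orbit: S = L/(4πd²) = 6.75×10^25/(4π·(1.06×10^12)²) = 4.788 W m^-2.
Before: T₁ = [4.788·0.379/(4σ)]^(1/4) = 53.19 K.
Final:   T₂ = [S(1−0.53)/(4σ)]^(1/4) = 56.12 K.
Change: 56.12 − 53.19 = 2.940 K.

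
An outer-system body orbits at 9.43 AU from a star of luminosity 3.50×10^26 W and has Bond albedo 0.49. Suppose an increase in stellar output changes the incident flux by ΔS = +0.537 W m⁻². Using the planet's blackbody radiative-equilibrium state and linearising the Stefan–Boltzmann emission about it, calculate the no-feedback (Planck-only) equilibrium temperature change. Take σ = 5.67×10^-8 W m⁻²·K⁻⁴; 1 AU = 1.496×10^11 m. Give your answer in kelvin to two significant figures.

0.72 K

d = 9.43 × 1.496×10^11 m = 1.411×10^12 m.
S = L/(4πd²) = 13.99 W m⁻².
Unperturbed T_e = [13.99·(1−0.49)/(4σ)]^¼ = 74.90 K.
ΔF = Δ[S(1−α)]/4 = (1−0.49)·+0.537/4 = 0.06847 W m⁻².
The Planck feedback parameter is 4σT_e³ = 0.09529 W m⁻²/K.
So ΔT₀ = 0.06847/0.09529 = 0.718 K.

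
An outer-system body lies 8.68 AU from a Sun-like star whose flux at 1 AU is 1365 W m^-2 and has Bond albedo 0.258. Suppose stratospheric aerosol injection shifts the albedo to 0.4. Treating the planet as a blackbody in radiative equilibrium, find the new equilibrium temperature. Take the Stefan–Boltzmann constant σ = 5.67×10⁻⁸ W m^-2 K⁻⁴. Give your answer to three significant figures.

Flux at the orbit: S = 1365/(8.68)² = 18.12 W m^-2.
New equilibrium: T₂ = [(1−0.4)·18.12/(4σ)]^(1/4) = 83.21 K.

83.2 kelvin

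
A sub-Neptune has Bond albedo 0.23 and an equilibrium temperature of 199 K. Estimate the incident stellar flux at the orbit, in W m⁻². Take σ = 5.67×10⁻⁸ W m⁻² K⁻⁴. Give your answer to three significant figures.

462 W m⁻²

Invert the energy balance for S: S = 4σT⁴/(1−α).
σT⁴ = 5.67×10⁻⁸·(199)⁴ = 88.92 W m⁻².
S = 4·88.92/0.77 = 461.9 W m⁻².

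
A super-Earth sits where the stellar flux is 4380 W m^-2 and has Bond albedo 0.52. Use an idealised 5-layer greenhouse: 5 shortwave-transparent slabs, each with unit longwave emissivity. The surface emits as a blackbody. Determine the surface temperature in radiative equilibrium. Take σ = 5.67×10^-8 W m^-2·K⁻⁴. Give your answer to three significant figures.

OLR = S(1−α)/4 = 525.6 W m^-2; the top layer radiates at T_e = 310.3 K.
For an N-layer opaque stack, T_s⁴ = (N+1)T_e⁴, hence T_s = (6)^(1/4)×310.3 K = 485.6 K.

486 kelvin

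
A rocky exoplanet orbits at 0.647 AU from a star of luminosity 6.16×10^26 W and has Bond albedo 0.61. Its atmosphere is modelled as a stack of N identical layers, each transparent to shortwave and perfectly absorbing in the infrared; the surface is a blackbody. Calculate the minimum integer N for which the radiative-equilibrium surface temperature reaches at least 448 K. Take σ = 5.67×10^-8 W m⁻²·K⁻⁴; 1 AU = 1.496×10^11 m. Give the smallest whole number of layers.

4

d = 0.647 × 1.496×10^11 m = 9.679×10^10 m.
Flux at the orbit: S = L/(4πd²) = 6.16×10^26/(4π·(9.68×10^10)²) = 5232 W m⁻².
Top-of-atmosphere balance: σT_e⁴ = S(1−α)/4 = 510.2 W m⁻² → T_e = 308.0 K.
Need (N+1)T_e⁴ ≥ T_s⁴, i.e. N+1 ≥ (448/308.0)⁴ = 4.477.
Rounding up, N = 4.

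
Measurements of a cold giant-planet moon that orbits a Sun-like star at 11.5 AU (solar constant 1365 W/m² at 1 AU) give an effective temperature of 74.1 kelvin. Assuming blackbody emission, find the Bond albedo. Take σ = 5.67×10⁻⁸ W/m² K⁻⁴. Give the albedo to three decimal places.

0.338

By the inverse-square law, S = 1365/11.5² = 10.32 W/m².
Energy balance: S(1−α)/4 = σT⁴, so 1−α = 4σT⁴/S.
4σT⁴ = 4·5.67×10⁻⁸·(74.1)⁴ = 6.838 W/m².
Hence α = 1 − 6.838/10.32 = 0.3375.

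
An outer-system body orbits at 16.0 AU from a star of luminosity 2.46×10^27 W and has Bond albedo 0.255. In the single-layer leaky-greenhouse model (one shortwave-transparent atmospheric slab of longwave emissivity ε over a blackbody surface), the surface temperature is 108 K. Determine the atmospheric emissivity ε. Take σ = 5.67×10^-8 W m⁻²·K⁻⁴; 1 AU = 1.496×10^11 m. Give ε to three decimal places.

d = 16.0 × 1.496×10^11 m = 2.394×10^12 m.
Flux at the orbit: S = L/(4πd²) = 2.46×10^27/(4π·(2.39×10^12)²) = 34.17 W m⁻².
First, T_e = [34.17·(1−0.255)/(4σ)]^(1/4) = 102.9 K.
Inverting T_s⁴ = 2T_e⁴/(2−ε): (T_e/T_s)⁴ = 0.8250, so ε = 2(1 − 0.8250) = 0.3501.

0.350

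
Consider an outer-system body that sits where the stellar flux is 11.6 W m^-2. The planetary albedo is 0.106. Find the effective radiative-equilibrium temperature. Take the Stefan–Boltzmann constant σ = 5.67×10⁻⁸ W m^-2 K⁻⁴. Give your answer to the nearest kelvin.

Averaging over the sphere, the absorbed flux is S(1−α)/4 = 2.593 W m^-2.
Balancing against σT⁴: T = (2.593/5.67×10⁻⁸)^(1/4) = 82.23 K.

82 K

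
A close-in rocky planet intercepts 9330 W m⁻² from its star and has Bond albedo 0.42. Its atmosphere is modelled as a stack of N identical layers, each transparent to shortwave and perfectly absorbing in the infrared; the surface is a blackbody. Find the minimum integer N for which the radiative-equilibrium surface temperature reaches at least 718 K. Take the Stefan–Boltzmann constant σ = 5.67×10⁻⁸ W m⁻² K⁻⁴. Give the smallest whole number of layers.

Top-of-atmosphere balance: σT_e⁴ = S(1−α)/4 = 1353 W m⁻² → T_e = 393.0 K.
Since T_s⁴ = (N+1)T_e⁴, we need N ≥ (T_s/T_e)⁴ − 1 = 10.139.
Rounding up, N = 11.

11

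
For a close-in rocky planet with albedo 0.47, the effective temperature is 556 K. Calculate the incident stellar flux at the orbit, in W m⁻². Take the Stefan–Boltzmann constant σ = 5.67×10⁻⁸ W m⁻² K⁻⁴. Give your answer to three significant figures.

40900 W m⁻²

From S(1−α)/4 = σT⁴: S = 4σT⁴/(1−α).
σT⁴ = 5.67×10⁻⁸·(556)⁴ = 5419 W m⁻².
So S = 4×5419/(1−0.47) = 40890 W m⁻².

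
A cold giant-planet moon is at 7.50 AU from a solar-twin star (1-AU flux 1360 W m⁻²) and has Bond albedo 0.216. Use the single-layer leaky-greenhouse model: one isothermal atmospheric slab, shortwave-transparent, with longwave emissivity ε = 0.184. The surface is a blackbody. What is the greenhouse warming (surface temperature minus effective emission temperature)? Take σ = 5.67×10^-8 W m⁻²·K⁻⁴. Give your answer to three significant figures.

Flux at the orbit: S = 1360/(7.50)² = 24.18 W m⁻².
At the top of the atmosphere, σT_e⁴ = S(1−α)/4 = 4.739 W m⁻², giving T_e = 95.61 K.
The surface balance (absorbed SW + ε·downward IR = σT_s⁴) with T_a⁴ = T_s⁴/2 reduces to T_s = T_e·[2/(2−ε)]^¼ = 97.95 K.
The atmosphere warms the surface by 2.335 K.

2.34 kelvin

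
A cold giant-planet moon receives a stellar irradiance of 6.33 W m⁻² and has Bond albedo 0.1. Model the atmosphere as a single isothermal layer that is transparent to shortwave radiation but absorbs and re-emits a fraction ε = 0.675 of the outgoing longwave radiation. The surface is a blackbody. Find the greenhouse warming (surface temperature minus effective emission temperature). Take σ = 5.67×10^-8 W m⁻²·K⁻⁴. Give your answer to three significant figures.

Effective emission temperature (TOA balance): σT_e⁴ = S(1−α)/4 = 1.424 W m⁻² → T_e = 70.79 K.
The surface balance (absorbed SW + ε·downward IR = σT_s⁴) with T_a⁴ = T_s⁴/2 reduces to T_s = T_e·[2/(2−ε)]^¼ = 78.47 K.
T_s − T_e = 78.47 − 70.79 = 7.675 K.

7.68 K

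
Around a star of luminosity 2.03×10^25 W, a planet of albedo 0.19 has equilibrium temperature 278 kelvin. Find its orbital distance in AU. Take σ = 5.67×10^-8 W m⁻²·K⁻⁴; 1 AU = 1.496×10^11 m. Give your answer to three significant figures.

Energy balance gives S = 4σT⁴/(1−α) = 1672 W m⁻².
S = L/(4πd²) → d = √(L/4πS) = √(2.03×10^25/(4π·1672)) = 3.108×10^10 m = 0.2078 AU.

0.208 AU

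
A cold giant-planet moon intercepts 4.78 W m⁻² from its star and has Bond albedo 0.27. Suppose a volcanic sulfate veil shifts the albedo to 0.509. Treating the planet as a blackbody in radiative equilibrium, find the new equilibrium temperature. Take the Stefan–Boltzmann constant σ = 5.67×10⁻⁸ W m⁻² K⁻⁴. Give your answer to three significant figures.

56.7 K

With the new albedo, S(1−α₂)/4 = 0.5867 W m⁻², so T₂ = 56.72 K.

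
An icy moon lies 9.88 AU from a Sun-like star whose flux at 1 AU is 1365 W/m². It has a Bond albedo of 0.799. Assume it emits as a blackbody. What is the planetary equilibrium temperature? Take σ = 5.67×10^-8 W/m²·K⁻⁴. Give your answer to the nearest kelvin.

59 kelvin

Flux at the orbit: S = 1365/(9.88)² = 13.98 W/m².
The planet absorbs (1−α)S over its disc πR² and re-emits over 4πR², so the mean absorbed flux is (1−0.799)·13.98/4 = 0.7027 W/m².
In equilibrium σT⁴ equals this, so T = 59.33 K.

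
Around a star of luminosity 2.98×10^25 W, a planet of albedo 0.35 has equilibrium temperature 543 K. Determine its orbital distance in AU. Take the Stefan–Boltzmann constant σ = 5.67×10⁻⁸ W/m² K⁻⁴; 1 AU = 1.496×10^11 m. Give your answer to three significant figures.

Energy balance gives S = 4σT⁴/(1−α) = 30330 W/m².
S = L/(4πd²) → d = √(L/4πS) = √(2.98×10^25/(4π·30330)) = 8.842×10^9 m = 0.05910 AU.

0.0591 AU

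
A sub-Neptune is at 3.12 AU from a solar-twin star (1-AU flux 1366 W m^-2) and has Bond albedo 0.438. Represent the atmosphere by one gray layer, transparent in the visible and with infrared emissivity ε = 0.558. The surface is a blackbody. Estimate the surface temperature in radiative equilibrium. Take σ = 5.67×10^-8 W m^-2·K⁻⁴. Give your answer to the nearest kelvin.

148 K

Irradiance scales as 1/d², so S = 1366 W m^-2 × (1/3.12)² = 140.3 W m^-2.
At the top of the atmosphere, σT_e⁴ = S(1−α)/4 = 19.72 W m^-2, giving T_e = 136.6 K.
For a single slab of emissivity ε, T_s⁴ = 2T_e⁴/(2−ε); thus T_s = 136.6·(1.387)^(1/4) = 148.2 K.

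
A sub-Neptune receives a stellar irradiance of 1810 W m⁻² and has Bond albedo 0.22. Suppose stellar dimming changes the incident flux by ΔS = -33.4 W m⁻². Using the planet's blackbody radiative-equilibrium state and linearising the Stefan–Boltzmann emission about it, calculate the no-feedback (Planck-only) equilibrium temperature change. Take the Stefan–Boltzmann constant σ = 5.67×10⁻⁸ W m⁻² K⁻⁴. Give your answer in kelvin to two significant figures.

Unperturbed T_e = [1810·(1−0.22)/(4σ)]^¼ = 280.9 K.
TOA radiative forcing: ΔF = (1−α)ΔS/4 = 0.78·(-33.4)/4 = -6.513 W m⁻².
Linearising σT⁴ gives d(σT⁴)/dT = 4σT_e³ = 5.026 W m⁻² per K.
Hence the no-feedback warming is ΔF/(4σT_e³) = -1.30 K.

-1.3 K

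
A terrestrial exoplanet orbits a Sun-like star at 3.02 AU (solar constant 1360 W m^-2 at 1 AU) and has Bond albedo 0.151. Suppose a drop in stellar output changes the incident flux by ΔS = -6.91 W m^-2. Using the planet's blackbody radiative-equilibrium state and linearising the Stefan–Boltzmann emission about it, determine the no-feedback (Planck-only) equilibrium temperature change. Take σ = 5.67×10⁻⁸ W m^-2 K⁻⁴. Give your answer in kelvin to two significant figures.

-1.8 K

Irradiance scales as 1/d², so S = 1360 W m^-2 × (1/3.02)² = 149.1 W m^-2.
Reference equilibrium: T_e = [S(1−α)/(4σ)]^(1/4) = 153.7 K.
TOA radiative forcing: ΔF = (1−α)ΔS/4 = 0.849·(-6.91)/4 = -1.467 W m^-2.
Planck response: λ_P = 4σT_e³ = 4·5.67×10⁻⁸·(153.7)³ = 0.8236 W m^-2/K.
Hence the no-feedback warming is ΔF/(4σT_e³) = -1.78 K.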